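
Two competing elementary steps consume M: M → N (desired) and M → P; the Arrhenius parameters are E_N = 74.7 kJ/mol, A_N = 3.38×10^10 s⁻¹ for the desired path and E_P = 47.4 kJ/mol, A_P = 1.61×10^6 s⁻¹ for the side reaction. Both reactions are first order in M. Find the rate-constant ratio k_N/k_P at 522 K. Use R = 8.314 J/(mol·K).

38.9

Since both paths have the same order in M, the concentration cancels and S_{N/P} = k_N/k_P = (A_N/A_P)·exp[(E_P−E_N)/(RT)].
(E_P−E_N)/(RT) = (47.4−74.7)×10³/(8.314×522) = -27300/4340 = -6.290.
k_N/k_P = (3.38×10^10/1.61×10^6)·exp(-6.290) = 20994 × 0.001854 = 38.9.
Since E_N > E_P, raising the temperature improves selectivity toward N.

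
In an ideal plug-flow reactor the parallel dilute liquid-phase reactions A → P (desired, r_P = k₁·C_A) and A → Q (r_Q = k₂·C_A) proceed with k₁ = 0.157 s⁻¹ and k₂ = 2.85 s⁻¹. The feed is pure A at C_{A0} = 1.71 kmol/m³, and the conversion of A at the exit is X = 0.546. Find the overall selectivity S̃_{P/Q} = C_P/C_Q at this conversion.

0.0551

C_A = C_{A0}(1−X) = 0.7763 kmol/m³.
Both paths are first order in A, so the instantaneous fraction to P is constant: dC_P/d(−C_A) = k₁/(k₁+k₂) = 0.05221.
C_P = 0.05221·(C_{A0}−C_A) = 0.05221×0.9337 = 0.0487 kmol/m³.
C_Q = (C_{A0}−C_A)−C_P = 0.8849 kmol/m³; S̃_{P/Q} = 0.04875/0.8849 = 0.0551.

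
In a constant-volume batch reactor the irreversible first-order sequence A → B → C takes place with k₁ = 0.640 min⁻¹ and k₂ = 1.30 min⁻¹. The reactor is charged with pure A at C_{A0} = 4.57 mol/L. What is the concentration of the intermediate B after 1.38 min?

1.10 mol/L

Solving the coupled first-order balances gives C_B(t) = [k₁/(k₂−k₁)]·C_{A0}·(e^(−k₁t) − e^(−k₂t)).
e^(−k₁t) = e^(−0.640×1.38) = e^(−0.8832) = 0.4135; e^(−k₂t) = e^(−1.794) = 0.1663.
C_B = 0.640×4.57/(1.30−0.640) × (0.4135−0.1663) = 4.432×0.2472 = 1.095 mol/L.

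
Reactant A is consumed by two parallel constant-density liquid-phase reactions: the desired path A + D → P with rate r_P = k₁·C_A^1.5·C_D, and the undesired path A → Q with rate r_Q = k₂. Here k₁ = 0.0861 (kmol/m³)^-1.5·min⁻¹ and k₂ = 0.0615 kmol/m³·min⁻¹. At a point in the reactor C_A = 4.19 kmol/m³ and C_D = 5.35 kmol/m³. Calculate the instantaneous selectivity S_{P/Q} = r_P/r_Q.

S_{P/Q} = r_P/r_Q = (k₁·C_A^1.5·C_D)/(k₂) = (k₁/k₂)·C_A^1.5·C_D.
= (0.0861×4.190^1.5×5.350) / (0.0615) = 3.951/0.06150 = 64.2.

64.2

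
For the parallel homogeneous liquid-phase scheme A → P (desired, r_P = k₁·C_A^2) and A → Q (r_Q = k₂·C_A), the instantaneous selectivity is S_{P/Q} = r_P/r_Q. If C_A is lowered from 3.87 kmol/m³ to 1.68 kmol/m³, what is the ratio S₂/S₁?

S_{P/Q} = (k₁/k₂)·C_A, so S₂/S₁ = (C_{A,2}/C_{A,1}).
= 1.68/3.87 = 0.434.

0.434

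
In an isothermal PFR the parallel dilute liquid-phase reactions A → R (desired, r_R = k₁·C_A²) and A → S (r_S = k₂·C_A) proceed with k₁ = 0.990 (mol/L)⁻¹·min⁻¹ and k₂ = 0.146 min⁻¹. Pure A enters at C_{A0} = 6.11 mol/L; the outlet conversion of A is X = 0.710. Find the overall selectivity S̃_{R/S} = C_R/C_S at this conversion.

23.9

C_A = C_{A0}(1−X) = 1.772 mol/L.
Along a PFR/batch, dC_S/dC_A = −r_S/(r_R+r_S) = −k₂/(k₂+k₁·C_A).
Integrating from C_{A0} to C_A: C_S = (0.146/0.990)·ln[(0.146+0.990·6.11)/(0.146+0.990·1.77)] = 0.1475·ln(6.195/1.900) = 0.1743 mol/L.
Then C_R = (C_{A0}−C_A) − C_S = 4.338 − 0.1743 = 4.164 mol/L.
S̃_{R/S} = C_R/C_S = 4.164/0.1743 = 23.9.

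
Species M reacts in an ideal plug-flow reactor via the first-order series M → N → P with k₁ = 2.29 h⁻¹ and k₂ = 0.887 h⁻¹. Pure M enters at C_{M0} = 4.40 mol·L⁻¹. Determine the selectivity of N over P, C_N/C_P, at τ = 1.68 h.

0.516

For first-order series with pure M initially, C_N(τ) = k₁C_{M0}/(k₂−k₁)·(e^(−k₁τ) − e^(−k₂τ)).
e^(−k₁τ) = e^(−2.29×1.68) = e^(−3.847) = 0.02134; e^(−k₂τ) = e^(−1.490) = 0.2253.
C_N = 2.29×4.40/(0.887−2.29) × (0.02134−0.2253) = (-7.182)×(-0.2040) = 1.465 mol·L⁻¹.
C_M = C_{M0}e^(−k₁τ) = 0.09389 mol·L⁻¹, so C_P = C_{M0}−C_M−C_N = 2.841 mol·L⁻¹; C_N/C_P = 0.516.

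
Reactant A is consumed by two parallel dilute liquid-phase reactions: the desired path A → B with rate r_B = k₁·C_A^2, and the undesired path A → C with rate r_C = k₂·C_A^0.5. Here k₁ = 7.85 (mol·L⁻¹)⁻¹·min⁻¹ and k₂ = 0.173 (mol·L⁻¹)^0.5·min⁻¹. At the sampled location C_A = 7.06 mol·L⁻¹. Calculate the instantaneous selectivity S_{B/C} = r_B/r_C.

S_{B/C} = r_B/r_C = (k₁·C_A^2)/(k₂·C_A^0.5) = (k₁/k₂)·C_A^1.5.
= (7.85×7.060^2) / (0.173×7.060^0.5) = 391.3/0.4597 = 851.

851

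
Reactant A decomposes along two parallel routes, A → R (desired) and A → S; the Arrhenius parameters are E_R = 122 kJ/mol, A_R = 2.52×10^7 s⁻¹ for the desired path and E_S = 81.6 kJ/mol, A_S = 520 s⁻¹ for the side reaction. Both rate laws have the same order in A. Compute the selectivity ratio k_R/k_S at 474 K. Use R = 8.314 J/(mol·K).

Since both paths have the same order in A, the concentration cancels and S_{R/S} = k_R/k_S = (A_R/A_S)·exp[(E_S−E_R)/(RT)].
(E_S−E_R)/(RT) = (81.6−122)×10³/(8.314×474) = -40400/3941 = -10.25.
k_R/k_S = (2.52×10^7/520)·exp(-10.25) = 48462 × 3.530×10^-5 = 1.71.

1.71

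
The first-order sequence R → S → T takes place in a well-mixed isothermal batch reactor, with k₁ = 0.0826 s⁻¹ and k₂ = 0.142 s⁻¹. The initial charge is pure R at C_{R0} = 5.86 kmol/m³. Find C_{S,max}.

1.60 kmol/m³

Evaluating C_S at t_opt = ln(k₂/k₁)/(k₂−k₁) gives C_{S,max}/C_{R0} = (k₁/k₂)^[k₂/(k₂−k₁)].
= (0.0826/0.142)^(0.142/(0.142−0.0826)) = (0.5817)^(2.391) = 0.2738.
C_{S,max} = 0.2738×5.86 = 1.60 kmol/m³.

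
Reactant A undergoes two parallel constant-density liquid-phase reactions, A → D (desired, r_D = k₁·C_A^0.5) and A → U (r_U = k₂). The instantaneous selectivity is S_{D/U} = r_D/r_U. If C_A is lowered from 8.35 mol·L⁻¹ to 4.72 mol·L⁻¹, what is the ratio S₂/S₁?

S_{D/U} = (k₁/k₂)·C_A^0.5, so S₂/S₁ = (C_{A,2}/C_{A,1})^0.5.
= (4.72/8.35)^0.5 = (0.5653)^0.5 = 0.752.
Selectivity toward D falls as C_A falls — high-concentration operation is favoured.

0.752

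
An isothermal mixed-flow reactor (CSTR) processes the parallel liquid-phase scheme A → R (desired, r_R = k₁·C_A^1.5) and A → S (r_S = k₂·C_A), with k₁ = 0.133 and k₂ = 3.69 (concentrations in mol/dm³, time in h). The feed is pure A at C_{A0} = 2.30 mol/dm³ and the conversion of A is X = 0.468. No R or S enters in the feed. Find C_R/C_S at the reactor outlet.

Exit C_A = C_{A0}(1−X) = 2.30×0.532 = 1.224 mol/dm³.
In a CSTR the entire volume is at exit conditions, so r_R = 0.133×1.224^1.5 = 0.1800 and r_S = 3.69×1.224 = 4.515.
Overall selectivity = C_R/C_S = r_Rτ/(r_Sτ) = r_R/r_S = 0.0399.

0.0399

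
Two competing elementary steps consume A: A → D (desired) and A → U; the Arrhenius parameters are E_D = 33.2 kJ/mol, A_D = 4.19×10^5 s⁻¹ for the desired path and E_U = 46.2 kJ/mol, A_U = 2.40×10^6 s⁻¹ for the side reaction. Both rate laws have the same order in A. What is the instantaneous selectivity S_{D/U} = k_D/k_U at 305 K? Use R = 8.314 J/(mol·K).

k_D/k_U = (A_D/A_U)·exp[−(E_D−E_U)/(RT)] = (A_D/A_U)·exp[(E_U−E_D)/(RT)].
(E_U−E_D)/(RT) = (46.2−33.2)×10³/(8.314×305) = 13000/2536 = 5.127.
k_D/k_U = (4.19×10^5/2.40×10^6)·exp(5.127) = 0.1746 × 168.5 = 29.4.

29.4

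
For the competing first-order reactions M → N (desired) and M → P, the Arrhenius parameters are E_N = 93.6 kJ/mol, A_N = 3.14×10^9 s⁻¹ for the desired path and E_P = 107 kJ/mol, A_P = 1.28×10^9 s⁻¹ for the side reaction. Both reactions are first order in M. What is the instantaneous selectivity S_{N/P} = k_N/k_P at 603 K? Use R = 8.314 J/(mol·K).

With equal orders, S_{N/P} = k_N/k_P = (A_N/A_P)·exp[(E_P−E_N)/(RT)].
(E_P−E_N)/(RT) = (107−93.6)×10³/(8.314×603) = 13400/5013 = 2.673.
k_N/k_P = (3.14×10^9/1.28×10^9)·exp(2.673) = 2.453 × 14.48 = 35.5.

35.5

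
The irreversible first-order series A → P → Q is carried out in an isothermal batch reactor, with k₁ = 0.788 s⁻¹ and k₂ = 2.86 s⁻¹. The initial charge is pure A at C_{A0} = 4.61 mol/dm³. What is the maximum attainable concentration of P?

0.778 mol/dm³

At the optimum, C_{P,max}/C_{A0} = (k₁/k₂)^[k₂/(k₂−k₁)].
= (0.788/2.86)^(2.86/(2.86−0.788)) = (0.2755)^(1.380) = 0.1688.
C_{P,max} = 0.1688×4.61 = 0.778 mol/dm³.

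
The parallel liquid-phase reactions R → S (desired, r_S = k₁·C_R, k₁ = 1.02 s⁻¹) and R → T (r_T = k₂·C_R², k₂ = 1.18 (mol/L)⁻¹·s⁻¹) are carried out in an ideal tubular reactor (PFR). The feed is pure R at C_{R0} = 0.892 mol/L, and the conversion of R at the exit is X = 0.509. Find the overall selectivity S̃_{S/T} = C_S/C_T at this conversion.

1.32

C_R = C_{R0}(1−X) = 0.4380 mol/L.
Along a PFR/batch, dC_S/dC_R = −r_S/(r_S+r_T) = −k₁/(k₁+k₂·C_R).
Integrating from C_{R0} to C_R: C_S = (1.02/1.18)·ln[(1.02+1.18·0.892)/(1.02+1.18·0.438)] = 0.8644·ln(2.073/1.537) = 0.2585 mol/L.
C_T = (C_{R0}−C_R)−C_S = 0.1955 mol/L; S̃_{S/T} = 0.2585/0.1955 = 1.32.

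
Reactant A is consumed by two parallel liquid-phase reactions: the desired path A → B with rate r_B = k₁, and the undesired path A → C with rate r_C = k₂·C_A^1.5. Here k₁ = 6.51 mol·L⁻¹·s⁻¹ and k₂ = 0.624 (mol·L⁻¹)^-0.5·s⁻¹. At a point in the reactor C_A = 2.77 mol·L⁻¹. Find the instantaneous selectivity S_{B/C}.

2.26

S_{B/C} = r_B/r_C = (k₁)/(k₂·C_A^1.5) = (k₁/k₂)·C_A^-1.5.
= (6.51) / (0.624×2.770^1.5) = 6.510/2.877 = 2.26.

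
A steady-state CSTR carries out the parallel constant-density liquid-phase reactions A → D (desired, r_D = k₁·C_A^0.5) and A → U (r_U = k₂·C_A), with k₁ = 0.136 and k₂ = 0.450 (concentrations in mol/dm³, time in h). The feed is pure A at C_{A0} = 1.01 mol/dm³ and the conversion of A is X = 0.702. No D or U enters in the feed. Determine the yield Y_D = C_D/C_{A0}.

0.249

Exit C_A = C_{A0}(1−X) = 1.01×0.298 = 0.3010 mol/dm³.
A CSTR operates uniformly at the exit composition, giving r_D = 0.07461 and r_U = 0.1354 (each k·C_A^n at C_A = 0.3010).
Fraction of consumed A going to D: r_D/(r_D+r_U) = 0.3552.
C_D = 0.3552·C_{A0}·X = 0.3552×1.01×0.702 = 0.252 mol/dm³; Y_D = C_D/C_{A0} = 0.249.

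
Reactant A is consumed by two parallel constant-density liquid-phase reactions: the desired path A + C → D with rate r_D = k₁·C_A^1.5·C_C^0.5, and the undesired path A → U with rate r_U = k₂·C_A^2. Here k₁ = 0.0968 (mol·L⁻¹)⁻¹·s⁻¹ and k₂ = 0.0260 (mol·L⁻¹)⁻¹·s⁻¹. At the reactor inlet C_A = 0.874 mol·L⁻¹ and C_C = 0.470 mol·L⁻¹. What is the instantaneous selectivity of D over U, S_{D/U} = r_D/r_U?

2.73

S_{D/U} = r_D/r_U = (k₁·C_A^1.5·C_C^0.5)/(k₂·C_A^2) = (k₁/k₂)·C_A^-0.5·C_C^0.5.
= (0.0968×0.8740^1.5×0.4700^0.5) / (0.0260×0.8740^2) = 0.05422/0.01986 = 2.73.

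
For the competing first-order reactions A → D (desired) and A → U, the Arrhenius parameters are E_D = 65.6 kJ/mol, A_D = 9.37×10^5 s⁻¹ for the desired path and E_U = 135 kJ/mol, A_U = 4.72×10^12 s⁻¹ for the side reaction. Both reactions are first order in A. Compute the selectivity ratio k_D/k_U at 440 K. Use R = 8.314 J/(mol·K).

Since both paths have the same order in A, the concentration cancels and S_{D/U} = k_D/k_U = (A_D/A_U)·exp[(E_U−E_D)/(RT)].
(E_U−E_D)/(RT) = (135−65.6)×10³/(8.314×440) = 69400/3658 = 18.97.
k_D/k_U = (9.37×10^5/4.72×10^12)·exp(18.97) = 1.985×10^-7 × 1.734×10^8 = 34.4.
Since E_D < E_U, lowering the temperature improves selectivity toward D.

34.4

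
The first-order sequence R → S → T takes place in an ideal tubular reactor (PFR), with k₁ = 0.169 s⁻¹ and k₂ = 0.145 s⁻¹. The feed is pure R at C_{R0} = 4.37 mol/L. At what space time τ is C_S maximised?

For first-order series the maximum of C_S occurs at τ_opt = ln(k₂/k₁)/(k₂−k₁).
= ln(0.145/0.169)/(0.145−0.169) = ln(0.8580)/-0.02400 = -0.1532/-0.02400 = 6.38 s.

6.38 s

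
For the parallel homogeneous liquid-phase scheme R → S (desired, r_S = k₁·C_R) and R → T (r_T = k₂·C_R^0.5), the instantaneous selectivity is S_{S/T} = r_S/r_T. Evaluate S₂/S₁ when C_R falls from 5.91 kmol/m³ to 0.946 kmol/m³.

0.400

S_{S/T} = (k₁/k₂)·C_R^0.5, so S₂/S₁ = (C_{R,2}/C_{R,1})^0.5.
= (0.946/5.91)^0.5 = (0.1601)^0.5 = 0.400.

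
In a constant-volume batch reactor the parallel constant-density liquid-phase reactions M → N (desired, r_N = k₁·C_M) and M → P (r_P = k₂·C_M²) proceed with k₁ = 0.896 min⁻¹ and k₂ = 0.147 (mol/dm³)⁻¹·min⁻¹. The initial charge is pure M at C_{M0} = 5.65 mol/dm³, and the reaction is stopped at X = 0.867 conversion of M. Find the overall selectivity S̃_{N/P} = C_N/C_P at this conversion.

2.04

C_M = C_{M0}(1−X) = 0.7515 mol/dm³.
Along a PFR/batch, dC_N/dC_M = −r_N/(r_N+r_P) = −k₁/(k₁+k₂·C_M).
Integrating from C_{M0} to C_M: C_N = (0.896/0.147)·ln[(0.896+0.147·5.65)/(0.896+0.147·0.751)] = 6.095·ln(1.727/1.006) = 3.289 mol/dm³.
C_P = (C_{M0}−C_M)−C_N = 1.609 mol/dm³; S̃_{N/P} = 3.289/1.609 = 2.04.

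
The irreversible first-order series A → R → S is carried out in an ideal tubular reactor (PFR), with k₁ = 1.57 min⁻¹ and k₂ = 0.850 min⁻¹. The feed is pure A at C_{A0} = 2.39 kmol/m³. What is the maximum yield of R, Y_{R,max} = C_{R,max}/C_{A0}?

At the optimum, C_{R,max}/C_{A0} = (k₁/k₂)^[k₂/(k₂−k₁)].
= (1.57/0.850)^(0.850/(0.850−1.57)) = (1.847)^(-1.181) = 0.4846.

0.485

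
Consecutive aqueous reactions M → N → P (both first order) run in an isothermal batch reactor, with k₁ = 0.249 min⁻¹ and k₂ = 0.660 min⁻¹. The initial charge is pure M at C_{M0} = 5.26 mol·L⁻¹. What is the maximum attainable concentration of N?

Evaluating C_N at t_opt = ln(k₂/k₁)/(k₂−k₁) gives C_{N,max}/C_{M0} = (k₁/k₂)^[k₂/(k₂−k₁)].
= (0.249/0.660)^(0.660/(0.660−0.249)) = (0.3773)^(1.606) = 0.2090.
C_{N,max} = 0.2090×5.26 = 1.10 mol·L⁻¹.

1.10 mol·L⁻¹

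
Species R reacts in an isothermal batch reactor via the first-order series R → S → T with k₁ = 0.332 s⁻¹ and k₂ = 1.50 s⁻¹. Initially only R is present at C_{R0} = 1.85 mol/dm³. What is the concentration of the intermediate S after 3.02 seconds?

Solving the coupled first-order balances gives C_S(t) = [k₁/(k₂−k₁)]·C_{R0}·(e^(−k₁t) − e^(−k₂t)).
e^(−k₁t) = e^(−0.332×3.02) = e^(−1.003) = 0.3669; e^(−k₂t) = e^(−4.530) = 0.01078.
C_S = 0.332×1.85/(1.50−0.332) × (0.3669−0.01078) = 0.5259×0.3561 = 0.1873 mol/dm³.

0.187 mol/dm³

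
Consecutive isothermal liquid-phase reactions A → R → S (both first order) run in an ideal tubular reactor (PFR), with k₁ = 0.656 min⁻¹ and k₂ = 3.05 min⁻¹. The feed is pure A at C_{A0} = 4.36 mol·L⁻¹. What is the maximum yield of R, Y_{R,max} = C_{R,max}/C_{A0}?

For a first-order series the maximum intermediate yield is C_{R,max}/C_{A0} = (k₁/k₂)^[k₂/(k₂−k₁)].
= (0.656/3.05)^(3.05/(3.05−0.656)) = (0.2151)^(1.274) = 0.1412.

0.141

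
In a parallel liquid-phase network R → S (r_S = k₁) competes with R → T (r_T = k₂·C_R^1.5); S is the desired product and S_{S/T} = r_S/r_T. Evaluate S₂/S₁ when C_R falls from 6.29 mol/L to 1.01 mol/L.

S_{S/T} = (k₁/k₂)·C_R^-1.5, so S₂/S₁ = (C_{R,2}/C_{R,1})^-1.5.
= (1.01/6.29)^(-1.5) = (0.1606)^(-1.5) = 15.5.
Selectivity toward S rises as C_R falls — low-concentration operation is favoured.

15.5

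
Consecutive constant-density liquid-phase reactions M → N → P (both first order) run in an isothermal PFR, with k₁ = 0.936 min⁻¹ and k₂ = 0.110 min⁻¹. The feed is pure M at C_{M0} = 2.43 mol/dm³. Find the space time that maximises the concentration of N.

The intermediate peaks when r₁ = r₂, i.e. k₁e^(−k₁τ) = k₂e^(−k₂τ), giving τ_opt = ln(k₂/k₁)/(k₂−k₁).
= ln(0.110/0.936)/(0.110−0.936) = ln(0.1175)/-0.8260 = -2.141/-0.8260 = 2.59 min.

2.59 min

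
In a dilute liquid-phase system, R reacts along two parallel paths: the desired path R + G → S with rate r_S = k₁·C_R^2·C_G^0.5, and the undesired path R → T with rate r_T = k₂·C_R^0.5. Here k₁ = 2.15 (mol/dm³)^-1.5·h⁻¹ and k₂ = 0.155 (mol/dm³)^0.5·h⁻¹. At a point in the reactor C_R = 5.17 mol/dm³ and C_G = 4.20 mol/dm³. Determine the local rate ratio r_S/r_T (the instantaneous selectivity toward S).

334

S_{S/T} = r_S/r_T = (k₁·C_R^2·C_G^0.5)/(k₂·C_R^0.5) = (k₁/k₂)·C_R^1.5·C_G^0.5.
= (2.15×5.170^2×4.200^0.5) / (0.155×5.170^0.5) = 117.8/0.3524 = 334.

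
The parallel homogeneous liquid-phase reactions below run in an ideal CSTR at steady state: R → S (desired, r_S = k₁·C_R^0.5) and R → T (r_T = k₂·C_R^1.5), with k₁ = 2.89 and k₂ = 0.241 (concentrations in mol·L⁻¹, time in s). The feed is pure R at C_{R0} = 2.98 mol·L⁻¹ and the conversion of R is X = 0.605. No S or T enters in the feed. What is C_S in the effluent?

1.64 mol·L⁻¹

Exit C_R = C_{R0}(1−X) = 2.98×0.395 = 1.177 mol·L⁻¹.
A CSTR operates uniformly at the exit composition, giving r_S = 3.135 and r_T = 0.3078 (each k·C_R^n at C_R = 1.177).
Fraction of consumed R going to S: r_S/(r_S+r_T) = 0.9106.
C_S = 0.9106·C_{R0}·X = 0.9106×2.98×0.605 = 1.64 mol·L⁻¹.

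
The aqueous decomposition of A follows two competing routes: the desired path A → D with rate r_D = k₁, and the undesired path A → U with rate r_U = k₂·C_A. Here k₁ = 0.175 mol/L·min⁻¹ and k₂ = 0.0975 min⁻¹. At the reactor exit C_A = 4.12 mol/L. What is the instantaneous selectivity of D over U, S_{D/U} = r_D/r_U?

0.436

S_{D/U} = r_D/r_U = (k₁)/(k₂·C_A) = (k₁/k₂)·C_A⁻¹.
= (0.175) / (0.0975×4.120) = 0.1750/0.4017 = 0.436.
The undesired path is higher order in A, so low C_A (CSTR or dilute feed) favours D.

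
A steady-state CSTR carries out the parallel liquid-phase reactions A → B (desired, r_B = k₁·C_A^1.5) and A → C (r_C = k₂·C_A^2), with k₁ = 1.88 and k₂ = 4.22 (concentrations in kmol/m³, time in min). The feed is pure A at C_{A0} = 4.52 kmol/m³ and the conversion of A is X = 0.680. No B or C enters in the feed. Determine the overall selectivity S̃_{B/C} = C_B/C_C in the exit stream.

0.370

Exit C_A = C_{A0}(1−X) = 4.52×0.320 = 1.446 kmol/m³.
Rates in a CSTR are evaluated at the outlet concentration: r_B = 1.88×1.446^1.5 = 3.270, r_C = 4.22×1.446^2 = 8.829.
Overall selectivity = C_B/C_C = r_Bτ/(r_Cτ) = r_B/r_C = 0.370.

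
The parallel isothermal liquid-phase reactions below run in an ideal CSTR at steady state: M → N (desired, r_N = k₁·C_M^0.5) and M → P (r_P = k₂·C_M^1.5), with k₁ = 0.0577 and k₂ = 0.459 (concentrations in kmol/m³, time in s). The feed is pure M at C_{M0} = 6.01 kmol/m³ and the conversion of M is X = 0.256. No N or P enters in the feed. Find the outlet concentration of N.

Exit C_M = C_{M0}(1−X) = 6.01×0.744 = 4.471 kmol/m³.
A CSTR operates uniformly at the exit composition, giving r_N = 0.1220 and r_P = 4.340 (each k·C_M^n at C_M = 4.471).
Fraction of consumed M going to N: r_N/(r_N+r_P) = 0.02734.
C_N = 0.02734·C_{M0}·X = 0.02734×6.01×0.256 = 0.0421 kmol/m³.

0.0421 kmol/m³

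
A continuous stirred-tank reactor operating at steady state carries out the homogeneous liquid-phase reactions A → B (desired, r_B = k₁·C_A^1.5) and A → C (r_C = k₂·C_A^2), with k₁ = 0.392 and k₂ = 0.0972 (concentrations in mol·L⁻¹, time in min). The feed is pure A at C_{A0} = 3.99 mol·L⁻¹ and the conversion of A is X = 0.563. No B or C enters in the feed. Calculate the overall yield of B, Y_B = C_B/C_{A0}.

Exit C_A = C_{A0}(1−X) = 3.99×0.437 = 1.744 mol·L⁻¹.
In a CSTR the entire volume is at exit conditions, so r_B = 0.392×1.744^1.5 = 0.9025 and r_C = 0.0972×1.744^2 = 0.2955.
Fraction of consumed A going to B: r_B/(r_B+r_C) = 0.7533.
C_B = 0.7533·C_{A0}·X = 0.7533×3.99×0.563 = 1.69 mol·L⁻¹; Y_B = C_B/C_{A0} = 0.424.

0.424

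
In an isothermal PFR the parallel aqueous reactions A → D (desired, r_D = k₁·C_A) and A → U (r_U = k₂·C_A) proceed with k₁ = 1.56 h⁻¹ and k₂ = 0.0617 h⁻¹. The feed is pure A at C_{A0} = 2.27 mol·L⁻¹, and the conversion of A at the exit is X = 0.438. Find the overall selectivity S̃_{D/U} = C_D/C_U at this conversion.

C_A = C_{A0}(1−X) = 1.276 mol·L⁻¹.
Both paths are first order in A, so the instantaneous fraction to D is constant: dC_D/d(−C_A) = k₁/(k₁+k₂) = 0.9620.
C_D = 0.9620·(C_{A0}−C_A) = 0.9620×0.9943 = 0.956 mol·L⁻¹.
C_U = (C_{A0}−C_A)−C_D = 0.03783 mol·L⁻¹; S̃_{D/U} = 0.9564/0.03783 = 25.3.

25.3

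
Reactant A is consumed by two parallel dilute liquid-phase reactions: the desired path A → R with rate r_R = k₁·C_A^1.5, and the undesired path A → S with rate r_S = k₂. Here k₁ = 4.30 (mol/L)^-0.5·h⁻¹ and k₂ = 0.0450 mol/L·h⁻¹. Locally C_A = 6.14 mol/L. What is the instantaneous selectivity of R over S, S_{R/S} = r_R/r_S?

S_{R/S} = r_R/r_S = (k₁·C_A^1.5)/(k₂) = (k₁/k₂)·C_A^1.5.
= (4.30×6.140^1.5) / (0.0450) = 65.42/0.04500 = 1454.

1454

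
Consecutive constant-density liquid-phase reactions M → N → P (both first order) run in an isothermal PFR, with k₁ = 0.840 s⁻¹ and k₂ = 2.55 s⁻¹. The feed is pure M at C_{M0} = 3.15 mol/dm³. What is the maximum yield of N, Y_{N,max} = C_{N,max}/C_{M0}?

For a first-order series the maximum intermediate yield is C_{N,max}/C_{M0} = (k₁/k₂)^[k₂/(k₂−k₁)].
= (0.840/2.55)^(2.55/(2.55−0.840)) = (0.3294)^(1.491) = 0.1909.

0.191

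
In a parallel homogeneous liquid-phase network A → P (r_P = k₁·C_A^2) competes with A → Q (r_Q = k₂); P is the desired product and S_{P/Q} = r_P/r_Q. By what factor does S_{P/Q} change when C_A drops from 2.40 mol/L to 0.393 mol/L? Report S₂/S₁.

0.0268

S_{P/Q} = (k₁/k₂)·C_A^2, so S₂/S₁ = (C_{A,2}/C_{A,1})^2.
= (0.393/2.40)^2 = (0.1638)^2 = 0.0268.
Selectivity toward P falls as C_A falls — high-concentration operation is favoured.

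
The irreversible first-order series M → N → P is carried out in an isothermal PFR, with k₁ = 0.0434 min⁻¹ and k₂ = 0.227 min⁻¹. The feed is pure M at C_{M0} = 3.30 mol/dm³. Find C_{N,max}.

At the optimum, C_{N,max}/C_{M0} = (k₁/k₂)^[k₂/(k₂−k₁)].
= (0.0434/0.227)^(0.227/(0.227−0.0434)) = (0.1912)^(1.236) = 0.1293.
C_{N,max} = 0.1293×3.30 = 0.427 mol/dm³.

0.427 mol/dm³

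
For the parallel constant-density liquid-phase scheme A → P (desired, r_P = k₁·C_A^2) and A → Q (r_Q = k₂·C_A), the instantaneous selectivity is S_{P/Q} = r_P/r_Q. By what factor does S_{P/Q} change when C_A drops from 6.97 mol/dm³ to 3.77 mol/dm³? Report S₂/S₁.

0.541

S_{P/Q} = (k₁/k₂)·C_A, so S₂/S₁ = (C_{A,2}/C_{A,1}).
= 3.77/6.97 = 0.541.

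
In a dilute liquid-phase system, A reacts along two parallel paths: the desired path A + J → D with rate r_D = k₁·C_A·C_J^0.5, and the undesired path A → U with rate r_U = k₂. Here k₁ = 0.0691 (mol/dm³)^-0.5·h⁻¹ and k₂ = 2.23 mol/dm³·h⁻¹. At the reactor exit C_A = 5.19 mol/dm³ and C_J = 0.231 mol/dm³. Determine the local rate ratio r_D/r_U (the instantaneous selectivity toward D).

0.0773

S_{D/U} = r_D/r_U = (k₁·C_A·C_J^0.5)/(k₂) = (k₁/k₂)·C_A·C_J^0.5.
= (0.0691×5.190×0.2310^0.5) / (2.23) = 0.1724/2.230 = 0.0773.
Since the desired path is higher order in A, keeping C_A high (PFR or concentrated feed) favours D.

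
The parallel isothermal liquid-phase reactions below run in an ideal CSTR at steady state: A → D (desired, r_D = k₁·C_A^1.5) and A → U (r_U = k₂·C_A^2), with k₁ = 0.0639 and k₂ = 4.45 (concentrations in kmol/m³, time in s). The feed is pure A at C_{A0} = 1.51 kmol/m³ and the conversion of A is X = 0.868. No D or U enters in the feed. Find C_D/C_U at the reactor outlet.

0.0322

Exit C_A = C_{A0}(1−X) = 1.51×0.132 = 0.1993 kmol/m³.
Rates in a CSTR are evaluated at the outlet concentration: r_D = 0.0639×0.1993^1.5 = 0.005686, r_U = 4.45×0.1993^2 = 0.1768.
Overall selectivity = C_D/C_U = r_Dτ/(r_Uτ) = r_D/r_U = 0.0322.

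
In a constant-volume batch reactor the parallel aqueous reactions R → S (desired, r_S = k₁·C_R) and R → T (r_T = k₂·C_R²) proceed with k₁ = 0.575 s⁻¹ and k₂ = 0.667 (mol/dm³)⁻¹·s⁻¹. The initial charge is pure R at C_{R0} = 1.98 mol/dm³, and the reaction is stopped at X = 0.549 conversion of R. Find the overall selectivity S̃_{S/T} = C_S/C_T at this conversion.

0.619

C_R = C_{R0}(1−X) = 0.8930 mol/dm³.
Along a PFR/batch, dC_S/dC_R = −r_S/(r_S+r_T) = −k₁/(k₁+k₂·C_R).
Integrating from C_{R0} to C_R: C_S = (0.575/0.667)·ln[(0.575+0.667·1.98)/(0.575+0.667·0.893)] = 0.8621·ln(1.896/1.171) = 0.4155 mol/dm³.
C_T = (C_{R0}−C_R)−C_S = 0.6715 mol/dm³; S̃_{S/T} = 0.4155/0.6715 = 0.619.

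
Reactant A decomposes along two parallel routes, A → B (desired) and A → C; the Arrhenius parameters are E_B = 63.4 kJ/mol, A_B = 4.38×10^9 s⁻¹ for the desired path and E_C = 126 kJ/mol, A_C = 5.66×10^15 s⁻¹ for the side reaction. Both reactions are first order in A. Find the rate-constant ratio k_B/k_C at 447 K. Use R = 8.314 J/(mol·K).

With equal orders, S_{B/C} = k_B/k_C = (A_B/A_C)·exp[(E_C−E_B)/(RT)].
(E_C−E_B)/(RT) = (126−63.4)×10³/(8.314×447) = 62600/3716 = 16.84.
k_B/k_C = (4.38×10^9/5.66×10^15)·exp(16.84) = 7.739×10^-7 × 2.068×10^7 = 16.0.

16.0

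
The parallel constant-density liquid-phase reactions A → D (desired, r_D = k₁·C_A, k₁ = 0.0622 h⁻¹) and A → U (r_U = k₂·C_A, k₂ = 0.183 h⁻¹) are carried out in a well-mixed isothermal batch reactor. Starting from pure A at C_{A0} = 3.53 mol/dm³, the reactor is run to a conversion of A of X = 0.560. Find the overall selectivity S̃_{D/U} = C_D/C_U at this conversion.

C_A = C_{A0}(1−X) = 1.553 mol/dm³.
Both paths are first order in A, so the instantaneous fraction to D is constant: dC_D/d(−C_A) = k₁/(k₁+k₂) = 0.2537.
C_D = 0.2537·(C_{A0}−C_A) = 0.2537×1.977 = 0.501 mol/dm³.
C_U = (C_{A0}−C_A)−C_D = 1.475 mol/dm³; S̃_{D/U} = 0.5015/1.475 = 0.340.

0.340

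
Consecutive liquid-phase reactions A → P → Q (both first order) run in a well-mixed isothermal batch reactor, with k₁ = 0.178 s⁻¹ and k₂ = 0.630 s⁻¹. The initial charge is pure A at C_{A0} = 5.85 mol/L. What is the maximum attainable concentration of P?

At the optimum, C_{P,max}/C_{A0} = (k₁/k₂)^[k₂/(k₂−k₁)].
= (0.178/0.630)^(0.630/(0.630−0.178)) = (0.2825)^(1.394) = 0.1718.
C_{P,max} = 0.1718×5.85 = 1.00 mol/L.

1.00 mol/L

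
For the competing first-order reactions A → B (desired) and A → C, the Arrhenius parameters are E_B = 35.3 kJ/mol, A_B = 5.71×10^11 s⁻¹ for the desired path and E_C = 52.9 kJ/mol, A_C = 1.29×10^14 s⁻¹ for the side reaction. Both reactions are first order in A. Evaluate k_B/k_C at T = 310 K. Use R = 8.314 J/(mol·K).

4.09

Since both paths have the same order in A, the concentration cancels and S_{B/C} = k_B/k_C = (A_B/A_C)·exp[(E_C−E_B)/(RT)].
(E_C−E_B)/(RT) = (52.9−35.3)×10³/(8.314×310) = 17600/2577 = 6.829.
k_B/k_C = (5.71×10^11/1.29×10^14)·exp(6.829) = 0.004426 × 924.0 = 4.09.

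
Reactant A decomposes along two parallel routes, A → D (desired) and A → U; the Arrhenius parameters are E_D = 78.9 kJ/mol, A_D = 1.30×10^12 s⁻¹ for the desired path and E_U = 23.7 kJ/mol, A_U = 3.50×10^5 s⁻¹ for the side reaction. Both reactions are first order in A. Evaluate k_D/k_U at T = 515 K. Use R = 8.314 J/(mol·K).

k_D/k_U = (A_D/A_U)·exp[−(E_D−E_U)/(RT)] = (A_D/A_U)·exp[(E_U−E_D)/(RT)].
(E_U−E_D)/(RT) = (23.7−78.9)×10³/(8.314×515) = -55200/4282 = -12.89.
k_D/k_U = (1.30×10^12/3.50×10^5)·exp(-12.89) = 3.714×10^6 × 2.518×10^-6 = 9.35.
Since E_D > E_U, raising the temperature improves selectivity toward D.

9.35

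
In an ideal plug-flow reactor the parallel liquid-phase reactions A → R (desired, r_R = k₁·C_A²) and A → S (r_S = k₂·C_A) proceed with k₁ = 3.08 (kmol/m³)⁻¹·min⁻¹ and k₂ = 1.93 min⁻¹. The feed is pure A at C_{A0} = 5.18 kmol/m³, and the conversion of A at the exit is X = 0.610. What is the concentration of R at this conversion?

C_A = C_{A0}(1−X) = 2.020 kmol/m³.
Along a PFR/batch, dC_S/dC_A = −r_S/(r_R+r_S) = −k₂/(k₂+k₁·C_A).
Integrating from C_{A0} to C_A: C_S = (1.93/3.08)·ln[(1.93+3.08·5.18)/(1.93+3.08·2.02)] = 0.6266·ln(17.88/8.152) = 0.4923 kmol/m³.
Then C_R = (C_{A0}−C_A) − C_S = 3.160 − 0.4923 = 2.668 kmol/m³.

2.67 kmol/m³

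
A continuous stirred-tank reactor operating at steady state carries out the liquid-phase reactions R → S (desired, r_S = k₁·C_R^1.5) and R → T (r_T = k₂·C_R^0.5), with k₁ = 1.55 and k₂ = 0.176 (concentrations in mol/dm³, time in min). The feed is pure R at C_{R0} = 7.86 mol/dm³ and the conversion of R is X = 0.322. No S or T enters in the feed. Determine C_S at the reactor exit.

Exit C_R = C_{R0}(1−X) = 7.86×0.678 = 5.329 mol/dm³.
In a CSTR the entire volume is at exit conditions, so r_S = 1.55×5.329^1.5 = 19.07 and r_T = 0.176×5.329^0.5 = 0.4063.
Fraction of consumed R going to S: r_S/(r_S+r_T) = 0.9791.
C_S = 0.9791·C_{R0}·X = 0.9791×7.86×0.322 = 2.48 mol/dm³.

2.48 mol/dm³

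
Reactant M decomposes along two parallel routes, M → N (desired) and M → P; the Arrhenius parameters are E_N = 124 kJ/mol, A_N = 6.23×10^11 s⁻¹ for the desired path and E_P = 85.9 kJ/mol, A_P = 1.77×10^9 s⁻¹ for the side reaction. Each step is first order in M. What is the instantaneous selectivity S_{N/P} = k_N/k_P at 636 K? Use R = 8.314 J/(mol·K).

k_N/k_P = (A_N/A_P)·exp[−(E_N−E_P)/(RT)] = (A_N/A_P)·exp[(E_P−E_N)/(RT)].
(E_P−E_N)/(RT) = (85.9−124)×10³/(8.314×636) = -38100/5288 = -7.205.
k_N/k_P = (6.23×10^11/1.77×10^9)·exp(-7.205) = 352.0 × 7.426×10^-4 = 0.261.
Since E_N > E_P, raising the temperature improves selectivity toward N.

0.261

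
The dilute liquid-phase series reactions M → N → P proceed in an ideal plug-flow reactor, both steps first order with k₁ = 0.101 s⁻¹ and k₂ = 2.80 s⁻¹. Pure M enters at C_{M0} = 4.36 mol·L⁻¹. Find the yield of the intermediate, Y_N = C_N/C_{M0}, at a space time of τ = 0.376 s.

0.0230

Solving the coupled first-order balances gives C_N(τ) = [k₁/(k₂−k₁)]·C_{M0}·(e^(−k₁τ) − e^(−k₂τ)).
e^(−k₁τ) = e^(−0.101×0.376) = e^(−0.03798) = 0.9627; e^(−k₂τ) = e^(−1.053) = 0.3490.
C_N = 0.101×4.36/(2.80−0.101) × (0.9627−0.3490) = 0.1632×0.6138 = 0.1001 mol·L⁻¹.
Y_N = C_N/C_{M0} = 0.1001/4.36 = 0.0230.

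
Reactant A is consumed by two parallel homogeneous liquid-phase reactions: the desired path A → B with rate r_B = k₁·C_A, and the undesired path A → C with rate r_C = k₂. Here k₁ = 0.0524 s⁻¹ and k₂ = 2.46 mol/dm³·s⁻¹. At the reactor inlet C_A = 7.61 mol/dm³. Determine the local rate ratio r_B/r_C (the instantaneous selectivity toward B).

0.162

S_{B/C} = r_B/r_C = (k₁·C_A)/(k₂) = (k₁/k₂)·C_A.
= (0.0524×7.610) / (2.46) = 0.3988/2.460 = 0.162.
Since the desired path is higher order in A, keeping C_A high (PFR or concentrated feed) favours B.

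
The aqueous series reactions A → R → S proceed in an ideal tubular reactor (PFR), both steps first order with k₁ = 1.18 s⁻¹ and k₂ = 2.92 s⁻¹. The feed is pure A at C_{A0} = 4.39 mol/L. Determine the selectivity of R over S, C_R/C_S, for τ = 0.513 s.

0.928

Solving the coupled first-order balances gives C_R(τ) = [k₁/(k₂−k₁)]·C_{A0}·(e^(−k₁τ) − e^(−k₂τ)).
e^(−k₁τ) = e^(−1.18×0.513) = e^(−0.6053) = 0.5459; e^(−k₂τ) = e^(−1.498) = 0.2236.
C_R = 1.18×4.39/(2.92−1.18) × (0.5459−0.2236) = 2.977×0.3223 = 0.9595 mol/L.
C_A = C_{A0}e^(−k₁τ) = 2.396 mol/L, so C_S = C_{A0}−C_A−C_R = 1.034 mol/L; C_R/C_S = 0.928.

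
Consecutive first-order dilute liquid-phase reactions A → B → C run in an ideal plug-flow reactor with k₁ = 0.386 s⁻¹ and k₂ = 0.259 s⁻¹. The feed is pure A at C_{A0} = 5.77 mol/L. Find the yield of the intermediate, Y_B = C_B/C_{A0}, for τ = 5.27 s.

0.379

The intermediate concentration in a first-order A→B→C sequence is C_B = k₁C_{A0}(e^(−k₁τ) − e^(−k₂τ))/(k₂−k₁).
e^(−k₁τ) = e^(−0.386×5.27) = e^(−2.034) = 0.1308; e^(−k₂τ) = e^(−1.365) = 0.2554.
C_B = 0.386×5.77/(0.259−0.386) × (0.1308−0.2554) = (-17.54)×(-0.1246) = 2.185 mol/L.
Y_B = C_B/C_{A0} = 2.185/5.77 = 0.379.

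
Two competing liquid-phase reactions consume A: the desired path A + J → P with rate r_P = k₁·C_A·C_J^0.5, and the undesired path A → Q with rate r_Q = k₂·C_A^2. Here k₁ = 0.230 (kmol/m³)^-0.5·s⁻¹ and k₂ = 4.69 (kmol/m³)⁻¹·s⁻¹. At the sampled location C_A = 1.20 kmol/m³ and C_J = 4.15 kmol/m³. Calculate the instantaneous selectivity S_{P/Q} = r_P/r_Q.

S_{P/Q} = r_P/r_Q = (k₁·C_A·C_J^0.5)/(k₂·C_A^2) = (k₁/k₂)·C_A⁻¹·C_J^0.5.
= (0.230×1.200×4.150^0.5) / (4.69×1.200^2) = 0.5623/6.754 = 0.0833.
The undesired path is higher order in A, so low C_A (CSTR or dilute feed) favours P.

0.0833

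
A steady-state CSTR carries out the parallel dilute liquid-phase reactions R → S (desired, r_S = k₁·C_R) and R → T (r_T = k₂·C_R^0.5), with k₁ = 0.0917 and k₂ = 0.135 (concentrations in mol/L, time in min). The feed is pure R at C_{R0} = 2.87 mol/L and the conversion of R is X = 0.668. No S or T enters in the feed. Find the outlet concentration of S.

Exit C_R = C_{R0}(1−X) = 2.87×0.332 = 0.9528 mol/L.
A CSTR operates uniformly at the exit composition, giving r_S = 0.08738 and r_T = 0.1318 (each k·C_R^n at C_R = 0.9528).
Fraction of consumed R going to S: r_S/(r_S+r_T) = 0.3987.
C_S = 0.3987·C_{R0}·X = 0.3987×2.87×0.668 = 0.764 mol/L.

0.764 mol/L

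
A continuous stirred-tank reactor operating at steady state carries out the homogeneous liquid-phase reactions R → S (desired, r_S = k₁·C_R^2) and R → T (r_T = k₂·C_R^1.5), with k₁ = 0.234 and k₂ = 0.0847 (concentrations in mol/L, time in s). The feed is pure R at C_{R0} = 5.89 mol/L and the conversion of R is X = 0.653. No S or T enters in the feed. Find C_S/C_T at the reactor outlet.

3.95

Exit C_R = C_{R0}(1−X) = 5.89×0.347 = 2.044 mol/L.
A CSTR operates uniformly at the exit composition, giving r_S = 0.9775 and r_T = 0.2475 (each k·C_R^n at C_R = 2.044).
Overall selectivity = C_S/C_T = r_Sτ/(r_Tτ) = r_S/r_T = 3.95.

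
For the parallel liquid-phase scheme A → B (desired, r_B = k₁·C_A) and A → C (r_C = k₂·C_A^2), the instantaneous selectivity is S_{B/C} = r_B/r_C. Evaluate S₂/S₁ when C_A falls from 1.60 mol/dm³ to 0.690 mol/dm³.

S_{B/C} = (k₁/k₂)·C_A⁻¹, so S₂/S₁ = (C_{A,2}/C_{A,1})⁻¹.
= 1.60/0.690 = 2.32.
Selectivity toward B rises as C_A falls — low-concentration operation is favoured.

2.32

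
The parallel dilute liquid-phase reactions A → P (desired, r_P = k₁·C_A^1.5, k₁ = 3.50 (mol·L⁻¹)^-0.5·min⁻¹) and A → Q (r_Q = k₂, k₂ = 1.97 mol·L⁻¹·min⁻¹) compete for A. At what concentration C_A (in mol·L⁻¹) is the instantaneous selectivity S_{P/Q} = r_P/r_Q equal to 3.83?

1.67 mol·L⁻¹

S_{P/Q} = (k₁/k₂)·C_A^1.5 ⇒ C_A = (S·k₂/k₁)^(1/1.5).
= (3.83×1.97/3.50)^(0.6667) = (2.156)^(0.6667) = 1.67 mol·L⁻¹.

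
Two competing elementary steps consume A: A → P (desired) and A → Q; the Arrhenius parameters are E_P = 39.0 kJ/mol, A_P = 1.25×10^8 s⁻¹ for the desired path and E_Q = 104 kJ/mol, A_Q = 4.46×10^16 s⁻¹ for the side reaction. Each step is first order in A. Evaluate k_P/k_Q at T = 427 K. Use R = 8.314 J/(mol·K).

k_P/k_Q = (A_P/A_Q)·exp[−(E_P−E_Q)/(RT)] = (A_P/A_Q)·exp[(E_Q−E_P)/(RT)].
(E_Q−E_P)/(RT) = (104−39.0)×10³/(8.314×427) = 65000/3550 = 18.31.
k_P/k_Q = (1.25×10^8/4.46×10^16)·exp(18.31) = 2.803×10^-9 × 8.947×10^7 = 0.251.

0.251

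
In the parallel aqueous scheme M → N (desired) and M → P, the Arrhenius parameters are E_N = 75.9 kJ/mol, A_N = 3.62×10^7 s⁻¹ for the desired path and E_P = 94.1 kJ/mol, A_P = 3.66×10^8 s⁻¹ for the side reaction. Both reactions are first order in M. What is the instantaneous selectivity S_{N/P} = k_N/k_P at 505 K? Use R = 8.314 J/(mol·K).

Since both paths have the same order in M, the concentration cancels and S_{N/P} = k_N/k_P = (A_N/A_P)·exp[(E_P−E_N)/(RT)].
(E_P−E_N)/(RT) = (94.1−75.9)×10³/(8.314×505) = 18200/4199 = 4.335.
k_N/k_P = (3.62×10^7/3.66×10^8)·exp(4.335) = 0.09891 × 76.31 = 7.55.
Since E_N < E_P, lowering the temperature improves selectivity toward N.

7.55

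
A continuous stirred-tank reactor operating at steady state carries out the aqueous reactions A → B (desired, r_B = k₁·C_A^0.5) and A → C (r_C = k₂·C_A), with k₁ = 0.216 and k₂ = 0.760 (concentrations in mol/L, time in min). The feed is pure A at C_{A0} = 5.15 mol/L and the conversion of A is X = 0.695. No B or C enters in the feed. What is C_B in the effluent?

Exit C_A = C_{A0}(1−X) = 5.15×0.305 = 1.571 mol/L.
In a CSTR the entire volume is at exit conditions, so r_B = 0.216×1.571^0.5 = 0.2707 and r_C = 0.760×1.571 = 1.194.
Fraction of consumed A going to B: r_B/(r_B+r_C) = 0.1849.
C_B = 0.1849·C_{A0}·X = 0.1849×5.15×0.695 = 0.662 mol/L.

0.662 mol/L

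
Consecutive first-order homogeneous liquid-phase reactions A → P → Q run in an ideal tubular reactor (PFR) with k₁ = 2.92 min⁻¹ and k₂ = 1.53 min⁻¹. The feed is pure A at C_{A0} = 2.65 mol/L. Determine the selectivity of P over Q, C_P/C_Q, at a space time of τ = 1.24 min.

Solving the coupled first-order balances gives C_P(τ) = [k₁/(k₂−k₁)]·C_{A0}·(e^(−k₁τ) − e^(−k₂τ)).
e^(−k₁τ) = e^(−2.92×1.24) = e^(−3.621) = 0.02676; e^(−k₂τ) = e^(−1.897) = 0.1500.
C_P = 2.92×2.65/(1.53−2.92) × (0.02676−0.1500) = (-5.567)×(-0.1232) = 0.6860 mol/L.
C_A = C_{A0}e^(−k₁τ) = 0.07092 mol/L, so C_Q = C_{A0}−C_A−C_P = 1.893 mol/L; C_P/C_Q = 0.362.

0.362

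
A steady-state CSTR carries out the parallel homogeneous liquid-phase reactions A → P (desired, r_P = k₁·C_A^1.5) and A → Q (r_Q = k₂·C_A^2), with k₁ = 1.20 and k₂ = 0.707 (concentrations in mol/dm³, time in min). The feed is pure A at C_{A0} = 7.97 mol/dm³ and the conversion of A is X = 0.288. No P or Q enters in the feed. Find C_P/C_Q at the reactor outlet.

0.713

Exit C_A = C_{A0}(1−X) = 7.97×0.712 = 5.675 mol/dm³.
In a CSTR the entire volume is at exit conditions, so r_P = 1.20×5.675^1.5 = 16.22 and r_Q = 0.707×5.675^2 = 22.77.
Overall selectivity = C_P/C_Q = r_Pτ/(r_Qτ) = r_P/r_Q = 0.713.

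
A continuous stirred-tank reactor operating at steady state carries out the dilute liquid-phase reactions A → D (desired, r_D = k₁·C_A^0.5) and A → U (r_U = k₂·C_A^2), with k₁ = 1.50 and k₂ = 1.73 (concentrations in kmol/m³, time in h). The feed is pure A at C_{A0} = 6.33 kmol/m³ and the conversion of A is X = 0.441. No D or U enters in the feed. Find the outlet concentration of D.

0.322 kmol/m³

Exit C_A = C_{A0}(1−X) = 6.33×0.559 = 3.538 kmol/m³.
Rates in a CSTR are evaluated at the outlet concentration: r_D = 1.50×3.538^0.5 = 2.822, r_U = 1.73×3.538^2 = 21.66.
Fraction of consumed A going to D: r_D/(r_D+r_U) = 0.1153.
C_D = 0.1153·C_{A0}·X = 0.1153×6.33×0.441 = 0.322 kmol/m³.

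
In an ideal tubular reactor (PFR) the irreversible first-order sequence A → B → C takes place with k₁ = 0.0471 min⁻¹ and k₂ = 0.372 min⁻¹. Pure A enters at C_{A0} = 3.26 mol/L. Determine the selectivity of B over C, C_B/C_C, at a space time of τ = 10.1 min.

For first-order series with pure A initially, C_B(τ) = k₁C_{A0}/(k₂−k₁)·(e^(−k₁τ) − e^(−k₂τ)).
e^(−k₁τ) = e^(−0.0471×10.1) = e^(−0.4757) = 0.6214; e^(−k₂τ) = e^(−3.757) = 0.02335.
C_B = 0.0471×3.26/(0.372−0.0471) × (0.6214−0.02335) = 0.4726×0.5981 = 0.2827 mol/L.
C_A = C_{A0}e^(−k₁τ) = 2.026 mol/L, so C_C = C_{A0}−C_A−C_B = 0.9514 mol/L; C_B/C_C = 0.297.

0.297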